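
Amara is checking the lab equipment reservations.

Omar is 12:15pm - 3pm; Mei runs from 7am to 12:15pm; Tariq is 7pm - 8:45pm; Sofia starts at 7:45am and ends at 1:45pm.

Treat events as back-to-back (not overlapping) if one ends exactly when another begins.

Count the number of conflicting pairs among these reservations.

2

Sorted by start: Mei, Sofia, Omar, Tariq.
Sofia starts before Mei ends → Mei and Sofia overlap.
Omar starts exactly when Mei ends (back-to-back, no overlap) — done with Mei.
Omar starts before Sofia ends → Sofia and Omar overlap.
Tariq starts after Sofia ends.
Tariq starts after Omar ends.
Overlapping pairs: Mei & Sofia, Omar & Sofia — 2 in total.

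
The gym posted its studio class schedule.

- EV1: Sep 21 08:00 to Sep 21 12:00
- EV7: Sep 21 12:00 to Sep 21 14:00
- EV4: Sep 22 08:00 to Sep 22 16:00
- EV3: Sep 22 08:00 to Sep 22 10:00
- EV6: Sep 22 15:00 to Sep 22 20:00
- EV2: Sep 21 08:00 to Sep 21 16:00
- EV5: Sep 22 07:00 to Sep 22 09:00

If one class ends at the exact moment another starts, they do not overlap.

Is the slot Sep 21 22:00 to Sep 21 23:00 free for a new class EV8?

EV1: ends Sep 21 12:00 at or before EV8 starts Sep 21 22:00 → clear.
EV2: ends Sep 21 16:00 at or before EV8 starts Sep 21 22:00 → clear.
EV7: ends Sep 21 14:00 at or before EV8 starts Sep 21 22:00 → clear.
EV5: starts Sep 22 07:00 at or after EV8 ends Sep 21 23:00 → clear.
EV3: starts Sep 22 08:00 at or after EV8 ends Sep 21 23:00 → clear.
EV4: starts Sep 22 08:00 at or after EV8 ends Sep 21 23:00 → clear.
EV6: starts Sep 22 15:00 at or after EV8 ends Sep 21 23:00 → clear.

Yes — the slot is free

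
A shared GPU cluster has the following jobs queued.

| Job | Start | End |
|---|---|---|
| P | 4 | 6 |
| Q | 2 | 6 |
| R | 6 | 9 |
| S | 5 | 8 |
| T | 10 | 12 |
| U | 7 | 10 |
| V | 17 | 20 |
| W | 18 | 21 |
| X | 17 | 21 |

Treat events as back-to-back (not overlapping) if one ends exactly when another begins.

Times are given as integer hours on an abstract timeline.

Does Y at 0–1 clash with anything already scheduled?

No — it doesn't clash with anything

Q: starts 2 at or after Y ends 1 → clear.
P: starts 4 at or after Y ends 1 → clear.
S: starts 5 at or after Y ends 1 → clear.
R: starts 6 at or after Y ends 1 → clear.
U: starts 7 at or after Y ends 1 → clear.
T: starts 10 at or after Y ends 1 → clear.
V: starts 17 at or after Y ends 1 → clear.
X: starts 17 at or after Y ends 1 → clear.
W: starts 18 at or after Y ends 1 → clear.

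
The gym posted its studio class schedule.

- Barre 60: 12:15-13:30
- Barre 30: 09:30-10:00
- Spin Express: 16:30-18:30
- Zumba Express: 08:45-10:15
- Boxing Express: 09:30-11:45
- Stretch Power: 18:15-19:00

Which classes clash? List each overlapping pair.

Sorted by start: Zumba Express, Boxing Express, Barre 30, Barre 60, Spin Express, Stretch Power.
Boxing Express starts before Zumba Express ends → Zumba Express and Boxing Express overlap.
Barre 30 starts before Zumba Express ends → Zumba Express and Barre 30 overlap.
Barre 60 starts after Zumba Express ends — done with Zumba Express.
Barre 30 starts before Boxing Express ends → Boxing Express and Barre 30 overlap.
Barre 60 starts after Boxing Express ends — done with Boxing Express.
Barre 60 starts after Barre 30 ends — done with Barre 30.
Spin Express starts after Barre 60 ends — done with Barre 60.
Stretch Power starts before Spin Express ends → Spin Express and Stretch Power overlap.

Barre 30 & Boxing Express, Barre 30 & Zumba Express, Boxing Express & Zumba Express, Spin Express & Stretch Power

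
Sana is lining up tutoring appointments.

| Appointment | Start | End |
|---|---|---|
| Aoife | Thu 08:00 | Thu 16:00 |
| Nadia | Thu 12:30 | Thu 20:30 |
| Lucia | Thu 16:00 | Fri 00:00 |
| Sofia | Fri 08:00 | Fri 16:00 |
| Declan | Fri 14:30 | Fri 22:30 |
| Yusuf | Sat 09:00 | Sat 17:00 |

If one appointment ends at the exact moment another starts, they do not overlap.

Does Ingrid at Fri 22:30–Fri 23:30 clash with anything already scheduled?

No — it doesn't clash with anything

Aoife: ends Thu 16:00 at or before Ingrid starts Fri 22:30 → clear.
Nadia: ends Thu 20:30 at or before Ingrid starts Fri 22:30 → clear.
Lucia: ends Fri 00:00 at or before Ingrid starts Fri 22:30 → clear.
Sofia: ends Fri 16:00 at or before Ingrid starts Fri 22:30 → clear.
Declan: ends Fri 22:30 at or before Ingrid starts Fri 22:30 → clear.
Yusuf: starts Sat 09:00 at or after Ingrid ends Fri 23:30 → clear.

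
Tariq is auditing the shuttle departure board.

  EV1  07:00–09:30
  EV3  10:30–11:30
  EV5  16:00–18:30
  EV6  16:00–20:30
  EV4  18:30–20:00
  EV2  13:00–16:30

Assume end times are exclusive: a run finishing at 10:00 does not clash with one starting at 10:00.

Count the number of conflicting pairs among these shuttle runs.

Check each pair: they overlap iff neither finishes before the other starts.
Sorted by start: EV1, EV3, EV2, EV5, EV6, EV4.
EV3 starts after EV1 ends; EV1 is clear from here.
EV2 starts after EV3 ends; EV3 is clear from here.
EV5 starts before EV2 ends → EV2 and EV5 overlap.
EV6 starts before EV2 ends → EV2 and EV6 overlap.
EV4 starts after EV2 ends.
EV6 starts before EV5 ends → EV5 and EV6 overlap.
EV4 starts exactly when EV5 ends (back-to-back, no overlap).
EV4 starts before EV6 ends → EV6 and EV4 overlap.
Overlapping pairs: EV2 & EV5, EV2 & EV6, EV4 & EV6, EV5 & EV6 — 4 in total.

4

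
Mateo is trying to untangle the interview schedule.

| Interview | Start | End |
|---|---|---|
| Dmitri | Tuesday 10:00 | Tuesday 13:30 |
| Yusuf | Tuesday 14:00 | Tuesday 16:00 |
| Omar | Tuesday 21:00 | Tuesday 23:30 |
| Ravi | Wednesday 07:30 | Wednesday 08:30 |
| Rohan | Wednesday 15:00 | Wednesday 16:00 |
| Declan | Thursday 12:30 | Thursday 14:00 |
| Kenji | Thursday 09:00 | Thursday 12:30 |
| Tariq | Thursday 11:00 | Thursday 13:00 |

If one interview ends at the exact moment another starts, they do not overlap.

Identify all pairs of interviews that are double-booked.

Sorted by start: Dmitri, Yusuf, Omar, Ravi, Rohan, Kenji, Tariq, Declan.
Yusuf starts after Dmitri ends, so nothing later overlaps Dmitri either.
Omar starts after Yusuf ends, so nothing later overlaps Yusuf either.
Ravi starts after Omar ends, so nothing later overlaps Omar either.
Rohan starts after Ravi ends, so nothing later overlaps Ravi either.
Kenji starts after Rohan ends, so nothing later overlaps Rohan either.
Tariq starts before Kenji ends → Kenji and Tariq overlap.
Declan starts exactly when Kenji ends (back-to-back, no overlap).
Declan starts before Tariq ends → Tariq and Declan overlap.

Declan & Tariq, Kenji & Tariq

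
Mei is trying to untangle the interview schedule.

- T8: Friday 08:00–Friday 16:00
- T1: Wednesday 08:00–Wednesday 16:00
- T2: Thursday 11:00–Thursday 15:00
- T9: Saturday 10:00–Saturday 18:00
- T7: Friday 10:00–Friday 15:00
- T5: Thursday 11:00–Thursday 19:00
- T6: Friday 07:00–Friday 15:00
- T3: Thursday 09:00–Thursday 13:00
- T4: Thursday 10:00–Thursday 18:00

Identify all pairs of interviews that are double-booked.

Sorted by start: T1, T3, T4, T2, T5, T6, T8, T7, T9.
T3 starts after T1 ends; T1 is clear from here.
T4 starts before T3 ends → T3 and T4 overlap.
T2 starts before T3 ends → T3 and T2 overlap.
T5 starts before T3 ends → T3 and T5 overlap.
T6 starts after T3 ends; T3 is clear from here.
T2 starts before T4 ends → T4 and T2 overlap.
T5 starts before T4 ends → T4 and T5 overlap.
T6 starts after T4 ends; T4 is clear from here.
T5 starts before T2 ends → T2 and T5 overlap.
T6 starts after T2 ends; T2 is clear from here.
T6 starts after T5 ends; T5 is clear from here.
T8 starts before T6 ends → T6 and T8 overlap.
T7 starts before T6 ends → T6 and T7 overlap.
T9 starts after T6 ends.
T7 starts before T8 ends → T8 and T7 overlap.
T9 starts after T8 ends.
T9 starts after T7 ends.

T2 & T3, T2 & T4, T2 & T5, T3 & T4, T3 & T5, T4 & T5, T6 & T7, T6 & T8, T7 & T8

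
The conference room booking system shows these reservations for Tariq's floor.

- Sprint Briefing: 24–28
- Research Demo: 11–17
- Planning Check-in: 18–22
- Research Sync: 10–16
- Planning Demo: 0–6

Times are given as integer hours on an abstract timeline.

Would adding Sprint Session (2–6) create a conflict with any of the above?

Planning Demo: starts 0 before Sprint Session ends 6, and ends 6 after Sprint Session starts 2 → overlap.
Research Sync: starts 10 at or after Sprint Session ends 6 → clear.
Research Demo: starts 11 at or after Sprint Session ends 6 → clear.
Planning Check-in: starts 18 at or after Sprint Session ends 6 → clear.
Sprint Briefing: starts 24 at or after Sprint Session ends 6 → clear.
Sprint Session overlaps Planning Demo.

Yes — it overlaps Planning Demo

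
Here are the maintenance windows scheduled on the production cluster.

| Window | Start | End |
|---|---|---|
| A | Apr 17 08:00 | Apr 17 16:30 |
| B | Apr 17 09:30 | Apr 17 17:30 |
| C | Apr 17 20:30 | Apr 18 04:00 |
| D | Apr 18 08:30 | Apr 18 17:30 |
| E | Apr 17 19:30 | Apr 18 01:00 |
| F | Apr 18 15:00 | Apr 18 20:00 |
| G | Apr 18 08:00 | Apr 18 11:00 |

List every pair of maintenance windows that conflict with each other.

A & B, C & E, D & F, D & G

Sorted by start: A, B, E, C, G, D, F.
B starts before A ends → A and B overlap.
E starts after A ends, so nothing later overlaps A either.
E starts after B ends, so nothing later overlaps B either.
C starts before E ends → E and C overlap.
G starts after E ends, so nothing later overlaps E either.
G starts after C ends, so nothing later overlaps C either.
D starts before G ends → G and D overlap.
F starts after G ends.
F starts before D ends → D and F overlap.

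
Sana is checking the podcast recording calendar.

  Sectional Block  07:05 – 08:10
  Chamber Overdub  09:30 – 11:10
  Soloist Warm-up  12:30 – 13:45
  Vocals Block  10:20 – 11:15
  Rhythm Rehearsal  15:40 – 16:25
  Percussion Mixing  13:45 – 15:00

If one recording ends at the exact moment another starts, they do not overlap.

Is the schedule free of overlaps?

Two intervals overlap when each starts before the other ends.
Sorted by start: Sectional Block, Chamber Overdub, Vocals Block, Soloist Warm-up, Percussion Mixing, Rhythm Rehearsal.
Chamber Overdub starts after Sectional Block ends, so Sectional Block has no further overlaps.
Vocals Block starts before Chamber Overdub ends → Chamber Overdub and Vocals Block overlap.
That's a conflict, so the schedule is not conflict-free.

No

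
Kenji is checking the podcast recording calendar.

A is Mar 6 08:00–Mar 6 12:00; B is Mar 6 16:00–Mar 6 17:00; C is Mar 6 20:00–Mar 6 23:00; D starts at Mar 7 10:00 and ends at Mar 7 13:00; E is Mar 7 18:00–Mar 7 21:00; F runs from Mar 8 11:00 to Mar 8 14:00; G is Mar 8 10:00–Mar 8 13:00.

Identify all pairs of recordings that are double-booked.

Sorted by start: A, B, C, D, E, G, F.
B starts after A ends, so nothing later overlaps A either.
C starts after B ends, so nothing later overlaps B either.
D starts after C ends, so nothing later overlaps C either.
E starts after D ends, so nothing later overlaps D either.
G starts after E ends, so nothing later overlaps E either.
F starts before G ends → G and F overlap.

F & G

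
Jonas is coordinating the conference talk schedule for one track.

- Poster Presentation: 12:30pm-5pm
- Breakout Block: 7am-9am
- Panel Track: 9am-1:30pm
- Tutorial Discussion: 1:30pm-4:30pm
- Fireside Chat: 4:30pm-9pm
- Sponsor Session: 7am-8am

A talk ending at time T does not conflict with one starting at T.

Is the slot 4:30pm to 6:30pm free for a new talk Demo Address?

No — it overlaps Fireside Chat, Poster Presentation

Breakout Block: ends 9am at or before Demo Address starts 4:30pm → clear.
Sponsor Session: ends 8am at or before Demo Address starts 4:30pm → clear.
Panel Track: ends 1:30pm at or before Demo Address starts 4:30pm → clear.
Poster Presentation: starts 12:30pm before Demo Address ends 6:30pm, and ends 5pm after Demo Address starts 4:30pm → overlap.
Tutorial Discussion: ends 4:30pm at or before Demo Address starts 4:30pm → clear.
Fireside Chat: starts 4:30pm before Demo Address ends 6:30pm, and ends 9pm after Demo Address starts 4:30pm → overlap.
Demo Address overlaps Poster Presentation, Fireside Chat.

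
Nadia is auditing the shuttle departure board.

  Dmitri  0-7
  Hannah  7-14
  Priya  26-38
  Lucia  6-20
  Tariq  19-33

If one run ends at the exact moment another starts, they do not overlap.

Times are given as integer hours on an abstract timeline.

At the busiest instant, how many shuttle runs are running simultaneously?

2

Walk through starts and ends in time order (an end at T is processed before a start at T):
0 start Dmitri → 1
6 start Lucia → 2
7 end Dmitri → 1
7 start Hannah → 2
14 end Hannah → 1
19 start Tariq → 2
20 end Lucia → 1
26 start Priya → 2
33 end Tariq → 1
38 end Priya → 0
Peak is 2, at 6 (Dmitri, Lucia).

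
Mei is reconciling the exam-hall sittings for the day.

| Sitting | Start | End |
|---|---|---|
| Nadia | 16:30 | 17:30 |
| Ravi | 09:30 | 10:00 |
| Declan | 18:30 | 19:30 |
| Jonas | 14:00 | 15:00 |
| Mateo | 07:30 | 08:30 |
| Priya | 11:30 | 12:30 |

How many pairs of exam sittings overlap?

0

Sorted by start: Mateo, Ravi, Priya, Jonas, Nadia, Declan.
Ravi starts after Mateo ends, so nothing later overlaps Mateo either.
Priya starts after Ravi ends, so nothing later overlaps Ravi either.
Jonas starts after Priya ends, so nothing later overlaps Priya either.
Nadia starts after Jonas ends, so nothing later overlaps Jonas either.
Declan starts after Nadia ends.
No pair overlaps.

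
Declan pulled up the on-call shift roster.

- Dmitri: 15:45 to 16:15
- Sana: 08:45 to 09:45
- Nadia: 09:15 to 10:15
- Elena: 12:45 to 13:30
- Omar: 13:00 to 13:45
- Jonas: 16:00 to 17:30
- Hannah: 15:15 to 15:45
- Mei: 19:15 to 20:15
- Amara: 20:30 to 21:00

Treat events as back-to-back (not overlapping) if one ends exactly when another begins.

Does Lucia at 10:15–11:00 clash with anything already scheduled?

No — it doesn't clash with anything

Sana: ends 09:45 at or before Lucia starts 10:15 → clear.
Nadia: ends 10:15 at or before Lucia starts 10:15 → clear.
Elena: starts 12:45 at or after Lucia ends 11:00 → clear.
Omar: starts 13:00 at or after Lucia ends 11:00 → clear.
Hannah: starts 15:15 at or after Lucia ends 11:00 → clear.
Dmitri: starts 15:45 at or after Lucia ends 11:00 → clear.
Jonas: starts 16:00 at or after Lucia ends 11:00 → clear.
Mei: starts 19:15 at or after Lucia ends 11:00 → clear.
Amara: starts 20:30 at or after Lucia ends 11:00 → clear.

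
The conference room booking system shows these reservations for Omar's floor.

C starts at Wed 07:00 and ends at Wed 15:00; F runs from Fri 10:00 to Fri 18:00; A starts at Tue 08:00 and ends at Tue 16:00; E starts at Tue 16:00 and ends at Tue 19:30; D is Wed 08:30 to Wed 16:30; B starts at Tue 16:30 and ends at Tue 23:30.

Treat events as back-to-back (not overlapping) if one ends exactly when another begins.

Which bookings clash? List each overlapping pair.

Sorted by start: A, E, B, C, D, F.
E starts exactly when A ends (back-to-back, no overlap), so A has no further overlaps.
B starts before E ends → E and B overlap.
C starts after E ends, so E has no further overlaps.
C starts after B ends, so B has no further overlaps.
D starts before C ends → C and D overlap.
F starts after C ends.
F starts after D ends.

B & E, C & D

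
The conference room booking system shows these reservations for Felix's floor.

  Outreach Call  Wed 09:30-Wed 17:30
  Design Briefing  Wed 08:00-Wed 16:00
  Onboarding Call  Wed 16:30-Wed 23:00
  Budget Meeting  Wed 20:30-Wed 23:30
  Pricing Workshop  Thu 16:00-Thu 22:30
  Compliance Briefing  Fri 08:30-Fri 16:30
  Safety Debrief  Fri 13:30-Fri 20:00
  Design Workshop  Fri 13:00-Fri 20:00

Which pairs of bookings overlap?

Budget Meeting & Onboarding Call, Compliance Briefing & Design Workshop, Compliance Briefing & Safety Debrief, Design Briefing & Outreach Call, Design Workshop & Safety Debrief, Onboarding Call & Outreach Call

Check each pair: they overlap iff neither finishes before the other starts.
Sorted by start: Design Briefing, Outreach Call, Onboarding Call, Budget Meeting, Pricing Workshop, Compliance Briefing, Design Workshop, Safety Debrief.
Outreach Call starts before Design Briefing ends → Design Briefing and Outreach Call overlap.
Onboarding Call starts after Design Briefing ends, so Design Briefing has no further overlaps.
Onboarding Call starts before Outreach Call ends → Outreach Call and Onboarding Call overlap.
Budget Meeting starts after Outreach Call ends, so Outreach Call has no further overlaps.
Budget Meeting starts before Onboarding Call ends → Onboarding Call and Budget Meeting overlap.
Pricing Workshop starts after Onboarding Call ends, so Onboarding Call has no further overlaps.
Pricing Workshop starts after Budget Meeting ends, so Budget Meeting has no further overlaps.
Compliance Briefing starts after Pricing Workshop ends, so Pricing Workshop has no further overlaps.
Design Workshop starts before Compliance Briefing ends → Compliance Briefing and Design Workshop overlap.
Safety Debrief starts before Compliance Briefing ends → Compliance Briefing and Safety Debrief overlap.
Safety Debrief starts before Design Workshop ends → Design Workshop and Safety Debrief overlap.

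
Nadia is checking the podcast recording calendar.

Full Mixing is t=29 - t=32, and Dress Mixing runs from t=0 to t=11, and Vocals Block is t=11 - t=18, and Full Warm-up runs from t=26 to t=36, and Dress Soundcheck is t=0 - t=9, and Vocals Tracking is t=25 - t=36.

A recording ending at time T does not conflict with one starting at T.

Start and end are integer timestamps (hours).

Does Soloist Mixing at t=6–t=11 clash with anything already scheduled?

Dress Mixing: starts t=0 before Soloist Mixing ends t=11, and ends t=11 after Soloist Mixing starts t=6 → overlap.
Dress Soundcheck: starts t=0 before Soloist Mixing ends t=11, and ends t=9 after Soloist Mixing starts t=6 → overlap.
Vocals Block: starts t=11 at or after Soloist Mixing ends t=11 → clear.
Vocals Tracking: starts t=25 at or after Soloist Mixing ends t=11 → clear.
Full Warm-up: starts t=26 at or after Soloist Mixing ends t=11 → clear.
Full Mixing: starts t=29 at or after Soloist Mixing ends t=11 → clear.
Soloist Mixing overlaps Dress Mixing, Dress Soundcheck.

Yes — it overlaps Dress Mixing, Dress Soundcheck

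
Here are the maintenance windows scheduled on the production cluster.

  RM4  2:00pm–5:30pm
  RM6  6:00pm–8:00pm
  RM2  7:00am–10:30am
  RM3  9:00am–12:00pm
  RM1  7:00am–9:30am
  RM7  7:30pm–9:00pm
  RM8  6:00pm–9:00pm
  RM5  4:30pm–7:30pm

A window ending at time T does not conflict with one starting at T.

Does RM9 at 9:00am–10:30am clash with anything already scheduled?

RM1: starts 7:00am before RM9 ends 10:30am, and ends 9:30am after RM9 starts 9:00am → overlap.
RM2: starts 7:00am before RM9 ends 10:30am, and ends 10:30am after RM9 starts 9:00am → overlap.
RM3: starts 9:00am before RM9 ends 10:30am, and ends 12:00pm after RM9 starts 9:00am → overlap.
RM4: starts 2:00pm at or after RM9 ends 10:30am → clear.
RM5: starts 4:30pm at or after RM9 ends 10:30am → clear.
RM6: starts 6:00pm at or after RM9 ends 10:30am → clear.
RM8: starts 6:00pm at or after RM9 ends 10:30am → clear.
RM7: starts 7:30pm at or after RM9 ends 10:30am → clear.
RM9 overlaps RM1, RM2, RM3.

Yes — it overlaps RM1, RM2, RM3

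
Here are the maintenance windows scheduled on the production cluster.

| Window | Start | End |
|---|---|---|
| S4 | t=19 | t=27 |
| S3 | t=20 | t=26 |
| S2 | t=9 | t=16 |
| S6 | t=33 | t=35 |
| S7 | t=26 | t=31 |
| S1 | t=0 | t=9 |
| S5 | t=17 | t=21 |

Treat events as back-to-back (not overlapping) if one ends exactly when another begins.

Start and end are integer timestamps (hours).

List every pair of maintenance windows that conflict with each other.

S3 & S4, S3 & S5, S4 & S5, S4 & S7

Check each pair: they overlap iff neither finishes before the other starts.
Sorted by start: S1, S2, S5, S4, S3, S7, S6.
S2 starts exactly when S1 ends (back-to-back, no overlap), so S1 has no further overlaps.
S5 starts after S2 ends, so S2 has no further overlaps.
S4 starts before S5 ends → S5 and S4 overlap.
S3 starts before S5 ends → S5 and S3 overlap.
S7 starts after S5 ends, so S5 has no further overlaps.
S3 starts before S4 ends → S4 and S3 overlap.
S7 starts before S4 ends → S4 and S7 overlap.
S6 starts after S4 ends.
S7 starts exactly when S3 ends (back-to-back, no overlap), so S3 has no further overlaps.
S6 starts after S7 ends.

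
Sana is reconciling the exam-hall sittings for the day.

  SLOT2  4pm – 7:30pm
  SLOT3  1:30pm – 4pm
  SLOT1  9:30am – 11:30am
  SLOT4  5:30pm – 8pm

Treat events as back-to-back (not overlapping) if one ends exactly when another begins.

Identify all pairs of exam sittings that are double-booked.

Two intervals overlap when each starts before the other ends.
Sorted by start: SLOT1, SLOT3, SLOT2, SLOT4.
SLOT3 starts after SLOT1 ends, so SLOT1 has no further overlaps.
SLOT2 starts exactly when SLOT3 ends (back-to-back, no overlap), so SLOT3 has no further overlaps.
SLOT4 starts before SLOT2 ends → SLOT2 and SLOT4 overlap.

SLOT2 & SLOT4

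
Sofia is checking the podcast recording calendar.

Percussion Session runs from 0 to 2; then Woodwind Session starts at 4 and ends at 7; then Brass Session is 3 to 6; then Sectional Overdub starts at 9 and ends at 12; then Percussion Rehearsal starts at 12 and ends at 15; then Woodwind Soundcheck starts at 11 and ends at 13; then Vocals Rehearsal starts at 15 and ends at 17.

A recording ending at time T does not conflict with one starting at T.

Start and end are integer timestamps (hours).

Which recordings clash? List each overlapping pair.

Brass Session & Woodwind Session, Percussion Rehearsal & Woodwind Soundcheck, Sectional Overdub & Woodwind Soundcheck

Two intervals overlap when each starts before the other ends.
Sorted by start: Percussion Session, Brass Session, Woodwind Session, Sectional Overdub, Woodwind Soundcheck, Percussion Rehearsal, Vocals Rehearsal.
Brass Session starts after Percussion Session ends; Percussion Session is clear from here.
Woodwind Session starts before Brass Session ends → Brass Session and Woodwind Session overlap.
Sectional Overdub starts after Brass Session ends; Brass Session is clear from here.
Sectional Overdub starts after Woodwind Session ends; Woodwind Session is clear from here.
Woodwind Soundcheck starts before Sectional Overdub ends → Sectional Overdub and Woodwind Soundcheck overlap.
Percussion Rehearsal starts exactly when Sectional Overdub ends (back-to-back, no overlap); Sectional Overdub is clear from here.
Percussion Rehearsal starts before Woodwind Soundcheck ends → Woodwind Soundcheck and Percussion Rehearsal overlap.
Vocals Rehearsal starts after Woodwind Soundcheck ends.
Vocals Rehearsal starts exactly when Percussion Rehearsal ends (back-to-back, no overlap).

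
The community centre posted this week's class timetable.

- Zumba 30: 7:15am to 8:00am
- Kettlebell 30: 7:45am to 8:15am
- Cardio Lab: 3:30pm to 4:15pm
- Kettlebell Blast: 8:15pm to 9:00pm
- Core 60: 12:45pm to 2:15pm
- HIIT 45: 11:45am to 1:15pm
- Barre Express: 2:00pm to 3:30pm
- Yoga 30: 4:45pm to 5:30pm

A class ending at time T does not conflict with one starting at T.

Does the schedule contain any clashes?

Yes

Sorted by start: Zumba 30, Kettlebell 30, HIIT 45, Core 60, Barre Express, Cardio Lab, Yoga 30, Kettlebell Blast.
Kettlebell 30 starts before Zumba 30 ends → Zumba 30 and Kettlebell 30 overlap.
That's a conflict, so the schedule is not conflict-free.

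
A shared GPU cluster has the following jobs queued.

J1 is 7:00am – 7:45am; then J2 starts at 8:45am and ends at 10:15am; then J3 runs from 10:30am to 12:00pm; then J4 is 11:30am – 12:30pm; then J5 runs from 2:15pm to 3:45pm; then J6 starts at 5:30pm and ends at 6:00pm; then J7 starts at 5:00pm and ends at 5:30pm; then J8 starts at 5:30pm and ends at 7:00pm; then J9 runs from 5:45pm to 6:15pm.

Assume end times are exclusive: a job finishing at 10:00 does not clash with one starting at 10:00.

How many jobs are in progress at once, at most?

Sweep the timeline, counting +1 at each start and −1 at each end (ends before starts at a tie):
7:00am start J1 → 1
7:45am end J1 → 0
8:45am start J2 → 1
10:15am end J2 → 0
10:30am start J3 → 1
11:30am start J4 → 2
12:00pm end J3 → 1
12:30pm end J4 → 0
2:15pm start J5 → 1
3:45pm end J5 → 0
5:00pm start J7 → 1
5:30pm end J7 → 0
5:30pm start J6 → 1
5:30pm start J8 → 2
5:45pm start J9 → 3
6:00pm end J6 → 2
6:15pm end J9 → 1
7:00pm end J8 → 0
Peak is 3, at 5:45pm (J6, J8, J9).

3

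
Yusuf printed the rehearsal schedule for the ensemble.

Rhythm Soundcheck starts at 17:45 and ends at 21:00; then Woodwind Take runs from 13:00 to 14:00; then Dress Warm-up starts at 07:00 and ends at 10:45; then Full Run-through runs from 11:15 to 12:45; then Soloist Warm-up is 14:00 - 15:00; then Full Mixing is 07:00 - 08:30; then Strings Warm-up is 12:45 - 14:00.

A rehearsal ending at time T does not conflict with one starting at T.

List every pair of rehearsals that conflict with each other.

Dress Warm-up & Full Mixing, Strings Warm-up & Woodwind Take

Sorted by start: Full Mixing, Dress Warm-up, Full Run-through, Strings Warm-up, Woodwind Take, Soloist Warm-up, Rhythm Soundcheck.
Dress Warm-up starts before Full Mixing ends → Full Mixing and Dress Warm-up overlap.
Full Run-through starts after Full Mixing ends; Full Mixing is clear from here.
Full Run-through starts after Dress Warm-up ends; Dress Warm-up is clear from here.
Strings Warm-up starts exactly when Full Run-through ends (back-to-back, no overlap); Full Run-through is clear from here.
Woodwind Take starts before Strings Warm-up ends → Strings Warm-up and Woodwind Take overlap.
Soloist Warm-up starts exactly when Strings Warm-up ends (back-to-back, no overlap); Strings Warm-up is clear from here.
Soloist Warm-up starts exactly when Woodwind Take ends (back-to-back, no overlap); Woodwind Take is clear from here.
Rhythm Soundcheck starts after Soloist Warm-up ends.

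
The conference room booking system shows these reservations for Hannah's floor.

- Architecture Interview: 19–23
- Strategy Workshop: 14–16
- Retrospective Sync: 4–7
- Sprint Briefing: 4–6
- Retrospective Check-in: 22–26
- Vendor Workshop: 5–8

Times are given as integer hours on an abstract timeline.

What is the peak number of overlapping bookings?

Sweep the timeline, counting +1 at each start and −1 at each end (ends before starts at a tie):
4 start Retrospective Sync → 1
4 start Sprint Briefing → 2
5 start Vendor Workshop → 3
6 end Sprint Briefing → 2
7 end Retrospective Sync → 1
8 end Vendor Workshop → 0
14 start Strategy Workshop → 1
16 end Strategy Workshop → 0
19 start Architecture Interview → 1
22 start Retrospective Check-in → 2
23 end Architecture Interview → 1
26 end Retrospective Check-in → 0
Peak is 3, at 5 (Retrospective Sync, Sprint Briefing, Vendor Workshop).

3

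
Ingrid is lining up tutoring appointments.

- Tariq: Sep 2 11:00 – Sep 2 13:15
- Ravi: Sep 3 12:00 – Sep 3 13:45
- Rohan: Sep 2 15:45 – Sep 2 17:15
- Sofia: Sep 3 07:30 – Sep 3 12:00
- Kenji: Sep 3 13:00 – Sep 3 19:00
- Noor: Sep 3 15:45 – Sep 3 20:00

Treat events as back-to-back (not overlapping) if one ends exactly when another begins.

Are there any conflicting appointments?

Yes

Sorted by start: Tariq, Rohan, Sofia, Ravi, Kenji, Noor.
Rohan starts after Tariq ends — done with Tariq.
Sofia starts after Rohan ends — done with Rohan.
Ravi starts exactly when Sofia ends (back-to-back, no overlap) — done with Sofia.
Kenji starts before Ravi ends → Ravi and Kenji overlap.
That's a conflict, so the schedule is not conflict-free.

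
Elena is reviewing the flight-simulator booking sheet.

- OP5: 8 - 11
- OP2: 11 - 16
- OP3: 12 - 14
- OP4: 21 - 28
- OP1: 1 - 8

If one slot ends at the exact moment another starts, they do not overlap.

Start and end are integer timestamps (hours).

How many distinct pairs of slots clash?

Two intervals overlap when each starts before the other ends.
Sorted by start: OP1, OP5, OP2, OP3, OP4.
OP5 starts exactly when OP1 ends (back-to-back, no overlap), so nothing later overlaps OP1 either.
OP2 starts exactly when OP5 ends (back-to-back, no overlap), so nothing later overlaps OP5 either.
OP3 starts before OP2 ends → OP2 and OP3 overlap.
OP4 starts after OP2 ends.
OP4 starts after OP3 ends.
Overlapping pairs: OP2 & OP3 — 1 in total.

1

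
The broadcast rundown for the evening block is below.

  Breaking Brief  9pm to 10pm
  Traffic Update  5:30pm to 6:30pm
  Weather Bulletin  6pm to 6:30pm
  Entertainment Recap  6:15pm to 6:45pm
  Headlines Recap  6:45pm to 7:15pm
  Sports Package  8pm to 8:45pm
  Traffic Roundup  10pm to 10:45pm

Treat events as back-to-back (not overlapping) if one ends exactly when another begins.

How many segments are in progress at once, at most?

3

Sort all start/end points and keep a running count:
5:30pm start Traffic Update → 1
6pm start Weather Bulletin → 2
6:15pm start Entertainment Recap → 3
6:30pm end Traffic Update → 2
6:30pm end Weather Bulletin → 1
6:45pm end Entertainment Recap → 0
6:45pm start Headlines Recap → 1
7:15pm end Headlines Recap → 0
8pm start Sports Package → 1
8:45pm end Sports Package → 0
9pm start Breaking Brief → 1
10pm end Breaking Brief → 0
10pm start Traffic Roundup → 1
10:45pm end Traffic Roundup → 0
Peak is 3, at 6:15pm (Entertainment Recap, Traffic Update, Weather Bulletin).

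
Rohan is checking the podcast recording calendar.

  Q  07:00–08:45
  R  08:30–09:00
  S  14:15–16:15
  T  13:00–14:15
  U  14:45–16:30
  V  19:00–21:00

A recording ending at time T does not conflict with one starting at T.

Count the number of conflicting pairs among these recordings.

2

Sorted by start: Q, R, T, S, U, V.
R starts before Q ends → Q and R overlap.
T starts after Q ends — done with Q.
T starts after R ends — done with R.
S starts exactly when T ends (back-to-back, no overlap) — done with T.
U starts before S ends → S and U overlap.
V starts after S ends.
V starts after U ends.
Overlapping pairs: Q & R, S & U — 2 in total.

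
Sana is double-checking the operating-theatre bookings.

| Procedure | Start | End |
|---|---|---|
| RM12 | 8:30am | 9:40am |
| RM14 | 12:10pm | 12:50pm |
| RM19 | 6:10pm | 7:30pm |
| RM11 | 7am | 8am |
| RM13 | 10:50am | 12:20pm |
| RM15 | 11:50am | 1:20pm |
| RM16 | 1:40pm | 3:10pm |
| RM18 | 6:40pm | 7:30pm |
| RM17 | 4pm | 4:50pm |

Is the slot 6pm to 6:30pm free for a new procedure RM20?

No — it overlaps RM19

RM11: ends 8am at or before RM20 starts 6pm → clear.
RM12: ends 9:40am at or before RM20 starts 6pm → clear.
RM13: ends 12:20pm at or before RM20 starts 6pm → clear.
RM15: ends 1:20pm at or before RM20 starts 6pm → clear.
RM14: ends 12:50pm at or before RM20 starts 6pm → clear.
RM16: ends 3:10pm at or before RM20 starts 6pm → clear.
RM17: ends 4:50pm at or before RM20 starts 6pm → clear.
RM19: starts 6:10pm before RM20 ends 6:30pm, and ends 7:30pm after RM20 starts 6pm → overlap.
RM18: starts 6:40pm at or after RM20 ends 6:30pm → clear.
RM20 overlaps RM19.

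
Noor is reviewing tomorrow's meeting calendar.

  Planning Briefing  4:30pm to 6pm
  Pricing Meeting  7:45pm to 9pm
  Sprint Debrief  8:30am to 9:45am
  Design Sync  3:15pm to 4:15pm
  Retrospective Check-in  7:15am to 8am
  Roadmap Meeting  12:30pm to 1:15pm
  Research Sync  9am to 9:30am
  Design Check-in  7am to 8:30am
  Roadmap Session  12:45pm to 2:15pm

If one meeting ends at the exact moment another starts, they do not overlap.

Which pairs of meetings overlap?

Design Check-in & Retrospective Check-in, Research Sync & Sprint Debrief, Roadmap Meeting & Roadmap Session

Sorted by start: Design Check-in, Retrospective Check-in, Sprint Debrief, Research Sync, Roadmap Meeting, Roadmap Session, Design Sync, Planning Briefing, Pricing Meeting.
Retrospective Check-in starts before Design Check-in ends → Design Check-in and Retrospective Check-in overlap.
Sprint Debrief starts exactly when Design Check-in ends (back-to-back, no overlap); Design Check-in is clear from here.
Sprint Debrief starts after Retrospective Check-in ends; Retrospective Check-in is clear from here.
Research Sync starts before Sprint Debrief ends → Sprint Debrief and Research Sync overlap.
Roadmap Meeting starts after Sprint Debrief ends; Sprint Debrief is clear from here.
Roadmap Meeting starts after Research Sync ends; Research Sync is clear from here.
Roadmap Session starts before Roadmap Meeting ends → Roadmap Meeting and Roadmap Session overlap.
Design Sync starts after Roadmap Meeting ends; Roadmap Meeting is clear from here.
Design Sync starts after Roadmap Session ends; Roadmap Session is clear from here.
Planning Briefing starts after Design Sync ends; Design Sync is clear from here.
Pricing Meeting starts after Planning Briefing ends.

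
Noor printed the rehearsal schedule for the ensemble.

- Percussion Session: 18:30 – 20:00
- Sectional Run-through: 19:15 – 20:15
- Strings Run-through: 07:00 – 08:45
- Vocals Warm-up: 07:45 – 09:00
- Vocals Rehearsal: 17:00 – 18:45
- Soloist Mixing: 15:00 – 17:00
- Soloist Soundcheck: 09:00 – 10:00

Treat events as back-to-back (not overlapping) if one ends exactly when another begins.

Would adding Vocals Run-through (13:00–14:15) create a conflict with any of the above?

Strings Run-through: ends 08:45 at or before Vocals Run-through starts 13:00 → clear.
Vocals Warm-up: ends 09:00 at or before Vocals Run-through starts 13:00 → clear.
Soloist Soundcheck: ends 10:00 at or before Vocals Run-through starts 13:00 → clear.
Soloist Mixing: starts 15:00 at or after Vocals Run-through ends 14:15 → clear.
Vocals Rehearsal: starts 17:00 at or after Vocals Run-through ends 14:15 → clear.
Percussion Session: starts 18:30 at or after Vocals Run-through ends 14:15 → clear.
Sectional Run-through: starts 19:15 at or after Vocals Run-through ends 14:15 → clear.

No — it doesn't clash with anything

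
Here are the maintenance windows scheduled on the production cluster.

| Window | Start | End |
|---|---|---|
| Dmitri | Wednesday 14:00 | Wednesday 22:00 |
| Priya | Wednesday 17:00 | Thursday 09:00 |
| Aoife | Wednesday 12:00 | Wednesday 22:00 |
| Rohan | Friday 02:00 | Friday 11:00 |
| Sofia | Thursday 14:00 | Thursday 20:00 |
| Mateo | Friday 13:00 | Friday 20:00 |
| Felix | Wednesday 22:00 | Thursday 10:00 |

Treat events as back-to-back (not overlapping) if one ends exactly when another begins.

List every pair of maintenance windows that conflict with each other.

Sorted by start: Aoife, Dmitri, Priya, Felix, Sofia, Rohan, Mateo.
Dmitri starts before Aoife ends → Aoife and Dmitri overlap.
Priya starts before Aoife ends → Aoife and Priya overlap.
Felix starts exactly when Aoife ends (back-to-back, no overlap), so nothing later overlaps Aoife either.
Priya starts before Dmitri ends → Dmitri and Priya overlap.
Felix starts exactly when Dmitri ends (back-to-back, no overlap), so nothing later overlaps Dmitri either.
Felix starts before Priya ends → Priya and Felix overlap.
Sofia starts after Priya ends, so nothing later overlaps Priya either.
Sofia starts after Felix ends, so nothing later overlaps Felix either.
Rohan starts after Sofia ends, so nothing later overlaps Sofia either.
Mateo starts after Rohan ends.

Aoife & Dmitri, Aoife & Priya, Dmitri & Priya, Felix & Priya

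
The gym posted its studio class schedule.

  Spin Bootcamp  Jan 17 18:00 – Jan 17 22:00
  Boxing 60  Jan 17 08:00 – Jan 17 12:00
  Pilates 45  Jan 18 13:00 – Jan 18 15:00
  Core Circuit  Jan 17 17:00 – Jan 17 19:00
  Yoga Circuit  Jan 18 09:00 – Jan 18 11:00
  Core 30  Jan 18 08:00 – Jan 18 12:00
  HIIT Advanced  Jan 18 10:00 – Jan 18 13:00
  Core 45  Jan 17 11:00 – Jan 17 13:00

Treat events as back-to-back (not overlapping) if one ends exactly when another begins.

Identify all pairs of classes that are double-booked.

Sorted by start: Boxing 60, Core 45, Core Circuit, Spin Bootcamp, Core 30, Yoga Circuit, HIIT Advanced, Pilates 45.
Core 45 starts before Boxing 60 ends → Boxing 60 and Core 45 overlap.
Core Circuit starts after Boxing 60 ends, so Boxing 60 has no further overlaps.
Core Circuit starts after Core 45 ends, so Core 45 has no further overlaps.
Spin Bootcamp starts before Core Circuit ends → Core Circuit and Spin Bootcamp overlap.
Core 30 starts after Core Circuit ends, so Core Circuit has no further overlaps.
Core 30 starts after Spin Bootcamp ends, so Spin Bootcamp has no further overlaps.
Yoga Circuit starts before Core 30 ends → Core 30 and Yoga Circuit overlap.
HIIT Advanced starts before Core 30 ends → Core 30 and HIIT Advanced overlap.
Pilates 45 starts after Core 30 ends.
HIIT Advanced starts before Yoga Circuit ends → Yoga Circuit and HIIT Advanced overlap.
Pilates 45 starts after Yoga Circuit ends.
Pilates 45 starts exactly when HIIT Advanced ends (back-to-back, no overlap).

Boxing 60 & Core 45, Core 30 & HIIT Advanced, Core 30 & Yoga Circuit, Core Circuit & Spin Bootcamp, HIIT Advanced & Yoga Circuit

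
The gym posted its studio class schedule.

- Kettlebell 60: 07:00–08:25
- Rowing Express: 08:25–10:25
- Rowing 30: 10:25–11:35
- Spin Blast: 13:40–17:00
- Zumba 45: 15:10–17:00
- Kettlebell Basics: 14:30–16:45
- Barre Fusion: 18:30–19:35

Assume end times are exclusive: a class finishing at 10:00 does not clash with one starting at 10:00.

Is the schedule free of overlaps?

Sorted by start: Kettlebell 60, Rowing Express, Rowing 30, Spin Blast, Kettlebell Basics, Zumba 45, Barre Fusion.
Rowing Express starts exactly when Kettlebell 60 ends (back-to-back, no overlap), so Kettlebell 60 has no further overlaps.
Rowing 30 starts exactly when Rowing Express ends (back-to-back, no overlap), so Rowing Express has no further overlaps.
Spin Blast starts after Rowing 30 ends, so Rowing 30 has no further overlaps.
Kettlebell Basics starts before Spin Blast ends → Spin Blast and Kettlebell Basics overlap.
That's a conflict, so the schedule is not conflict-free.

No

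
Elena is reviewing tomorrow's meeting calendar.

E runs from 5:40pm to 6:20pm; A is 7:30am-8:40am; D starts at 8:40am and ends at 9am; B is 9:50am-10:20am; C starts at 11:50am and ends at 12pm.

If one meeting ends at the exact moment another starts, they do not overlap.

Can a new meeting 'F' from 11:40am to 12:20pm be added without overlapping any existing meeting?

A: ends 8:40am at or before F starts 11:40am → clear.
D: ends 9am at or before F starts 11:40am → clear.
B: ends 10:20am at or before F starts 11:40am → clear.
C: starts 11:50am before F ends 12:20pm, and ends 12pm after F starts 11:40am → overlap.
E: starts 5:40pm at or after F ends 12:20pm → clear.
F overlaps C.

No — it overlaps C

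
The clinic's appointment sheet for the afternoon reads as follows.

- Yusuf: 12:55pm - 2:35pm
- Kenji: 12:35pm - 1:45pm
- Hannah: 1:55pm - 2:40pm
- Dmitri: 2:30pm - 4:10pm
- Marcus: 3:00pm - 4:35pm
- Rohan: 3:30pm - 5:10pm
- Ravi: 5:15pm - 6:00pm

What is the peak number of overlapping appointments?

3

Walk through starts and ends in time order (an end at T is processed before a start at T):
12:35pm start Kenji → 1
12:55pm start Yusuf → 2
1:45pm end Kenji → 1
1:55pm start Hannah → 2
2:30pm start Dmitri → 3
2:35pm end Yusuf → 2
2:40pm end Hannah → 1
3:00pm start Marcus → 2
3:30pm start Rohan → 3
4:10pm end Dmitri → 2
4:35pm end Marcus → 1
5:10pm end Rohan → 0
5:15pm start Ravi → 1
6:00pm end Ravi → 0
Peak is 3, at 2:30pm (Dmitri, Hannah, Yusuf).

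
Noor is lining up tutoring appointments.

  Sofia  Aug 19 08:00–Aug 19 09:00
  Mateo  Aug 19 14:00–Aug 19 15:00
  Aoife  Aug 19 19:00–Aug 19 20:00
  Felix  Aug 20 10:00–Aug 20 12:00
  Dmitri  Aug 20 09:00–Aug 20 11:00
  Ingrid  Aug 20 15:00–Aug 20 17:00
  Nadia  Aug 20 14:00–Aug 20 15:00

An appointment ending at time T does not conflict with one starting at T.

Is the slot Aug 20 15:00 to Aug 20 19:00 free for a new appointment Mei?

Sofia: ends Aug 19 09:00 at or before Mei starts Aug 20 15:00 → clear.
Mateo: ends Aug 19 15:00 at or before Mei starts Aug 20 15:00 → clear.
Aoife: ends Aug 19 20:00 at or before Mei starts Aug 20 15:00 → clear.
Dmitri: ends Aug 20 11:00 at or before Mei starts Aug 20 15:00 → clear.
Felix: ends Aug 20 12:00 at or before Mei starts Aug 20 15:00 → clear.
Nadia: ends Aug 20 15:00 at or before Mei starts Aug 20 15:00 → clear.
Ingrid: starts Aug 20 15:00 before Mei ends Aug 20 19:00, and ends Aug 20 17:00 after Mei starts Aug 20 15:00 → overlap.
Mei overlaps Ingrid.

No — it overlaps Ingrid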